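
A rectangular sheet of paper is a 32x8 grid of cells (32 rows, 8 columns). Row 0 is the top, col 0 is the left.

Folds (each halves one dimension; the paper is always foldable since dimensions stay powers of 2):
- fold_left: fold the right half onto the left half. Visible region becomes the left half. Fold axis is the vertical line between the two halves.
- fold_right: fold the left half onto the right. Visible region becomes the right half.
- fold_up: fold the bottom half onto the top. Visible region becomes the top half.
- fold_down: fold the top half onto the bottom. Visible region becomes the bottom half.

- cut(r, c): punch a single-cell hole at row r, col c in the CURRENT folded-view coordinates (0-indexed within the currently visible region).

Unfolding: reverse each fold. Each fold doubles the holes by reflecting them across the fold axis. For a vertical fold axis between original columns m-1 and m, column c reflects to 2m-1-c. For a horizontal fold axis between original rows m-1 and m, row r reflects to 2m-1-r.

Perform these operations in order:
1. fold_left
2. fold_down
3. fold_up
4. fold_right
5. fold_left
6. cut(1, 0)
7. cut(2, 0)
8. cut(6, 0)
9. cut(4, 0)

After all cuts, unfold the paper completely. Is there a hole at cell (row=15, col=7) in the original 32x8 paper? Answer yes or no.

Answer: no

Derivation:
Op 1 fold_left: fold axis v@4; visible region now rows[0,32) x cols[0,4) = 32x4
Op 2 fold_down: fold axis h@16; visible region now rows[16,32) x cols[0,4) = 16x4
Op 3 fold_up: fold axis h@24; visible region now rows[16,24) x cols[0,4) = 8x4
Op 4 fold_right: fold axis v@2; visible region now rows[16,24) x cols[2,4) = 8x2
Op 5 fold_left: fold axis v@3; visible region now rows[16,24) x cols[2,3) = 8x1
Op 6 cut(1, 0): punch at orig (17,2); cuts so far [(17, 2)]; region rows[16,24) x cols[2,3) = 8x1
Op 7 cut(2, 0): punch at orig (18,2); cuts so far [(17, 2), (18, 2)]; region rows[16,24) x cols[2,3) = 8x1
Op 8 cut(6, 0): punch at orig (22,2); cuts so far [(17, 2), (18, 2), (22, 2)]; region rows[16,24) x cols[2,3) = 8x1
Op 9 cut(4, 0): punch at orig (20,2); cuts so far [(17, 2), (18, 2), (20, 2), (22, 2)]; region rows[16,24) x cols[2,3) = 8x1
Unfold 1 (reflect across v@3): 8 holes -> [(17, 2), (17, 3), (18, 2), (18, 3), (20, 2), (20, 3), (22, 2), (22, 3)]
Unfold 2 (reflect across v@2): 16 holes -> [(17, 0), (17, 1), (17, 2), (17, 3), (18, 0), (18, 1), (18, 2), (18, 3), (20, 0), (20, 1), (20, 2), (20, 3), (22, 0), (22, 1), (22, 2), (22, 3)]
Unfold 3 (reflect across h@24): 32 holes -> [(17, 0), (17, 1), (17, 2), (17, 3), (18, 0), (18, 1), (18, 2), (18, 3), (20, 0), (20, 1), (20, 2), (20, 3), (22, 0), (22, 1), (22, 2), (22, 3), (25, 0), (25, 1), (25, 2), (25, 3), (27, 0), (27, 1), (27, 2), (27, 3), (29, 0), (29, 1), (29, 2), (29, 3), (30, 0), (30, 1), (30, 2), (30, 3)]
Unfold 4 (reflect across h@16): 64 holes -> [(1, 0), (1, 1), (1, 2), (1, 3), (2, 0), (2, 1), (2, 2), (2, 3), (4, 0), (4, 1), (4, 2), (4, 3), (6, 0), (6, 1), (6, 2), (6, 3), (9, 0), (9, 1), (9, 2), (9, 3), (11, 0), (11, 1), (11, 2), (11, 3), (13, 0), (13, 1), (13, 2), (13, 3), (14, 0), (14, 1), (14, 2), (14, 3), (17, 0), (17, 1), (17, 2), (17, 3), (18, 0), (18, 1), (18, 2), (18, 3), (20, 0), (20, 1), (20, 2), (20, 3), (22, 0), (22, 1), (22, 2), (22, 3), (25, 0), (25, 1), (25, 2), (25, 3), (27, 0), (27, 1), (27, 2), (27, 3), (29, 0), (29, 1), (29, 2), (29, 3), (30, 0), (30, 1), (30, 2), (30, 3)]
Unfold 5 (reflect across v@4): 128 holes -> [(1, 0), (1, 1), (1, 2), (1, 3), (1, 4), (1, 5), (1, 6), (1, 7), (2, 0), (2, 1), (2, 2), (2, 3), (2, 4), (2, 5), (2, 6), (2, 7), (4, 0), (4, 1), (4, 2), (4, 3), (4, 4), (4, 5), (4, 6), (4, 7), (6, 0), (6, 1), (6, 2), (6, 3), (6, 4), (6, 5), (6, 6), (6, 7), (9, 0), (9, 1), (9, 2), (9, 3), (9, 4), (9, 5), (9, 6), (9, 7), (11, 0), (11, 1), (11, 2), (11, 3), (11, 4), (11, 5), (11, 6), (11, 7), (13, 0), (13, 1), (13, 2), (13, 3), (13, 4), (13, 5), (13, 6), (13, 7), (14, 0), (14, 1), (14, 2), (14, 3), (14, 4), (14, 5), (14, 6), (14, 7), (17, 0), (17, 1), (17, 2), (17, 3), (17, 4), (17, 5), (17, 6), (17, 7), (18, 0), (18, 1), (18, 2), (18, 3), (18, 4), (18, 5), (18, 6), (18, 7), (20, 0), (20, 1), (20, 2), (20, 3), (20, 4), (20, 5), (20, 6), (20, 7), (22, 0), (22, 1), (22, 2), (22, 3), (22, 4), (22, 5), (22, 6), (22, 7), (25, 0), (25, 1), (25, 2), (25, 3), (25, 4), (25, 5), (25, 6), (25, 7), (27, 0), (27, 1), (27, 2), (27, 3), (27, 4), (27, 5), (27, 6), (27, 7), (29, 0), (29, 1), (29, 2), (29, 3), (29, 4), (29, 5), (29, 6), (29, 7), (30, 0), (30, 1), (30, 2), (30, 3), (30, 4), (30, 5), (30, 6), (30, 7)]
Holes: [(1, 0), (1, 1), (1, 2), (1, 3), (1, 4), (1, 5), (1, 6), (1, 7), (2, 0), (2, 1), (2, 2), (2, 3), (2, 4), (2, 5), (2, 6), (2, 7), (4, 0), (4, 1), (4, 2), (4, 3), (4, 4), (4, 5), (4, 6), (4, 7), (6, 0), (6, 1), (6, 2), (6, 3), (6, 4), (6, 5), (6, 6), (6, 7), (9, 0), (9, 1), (9, 2), (9, 3), (9, 4), (9, 5), (9, 6), (9, 7), (11, 0), (11, 1), (11, 2), (11, 3), (11, 4), (11, 5), (11, 6), (11, 7), (13, 0), (13, 1), (13, 2), (13, 3), (13, 4), (13, 5), (13, 6), (13, 7), (14, 0), (14, 1), (14, 2), (14, 3), (14, 4), (14, 5), (14, 6), (14, 7), (17, 0), (17, 1), (17, 2), (17, 3), (17, 4), (17, 5), (17, 6), (17, 7), (18, 0), (18, 1), (18, 2), (18, 3), (18, 4), (18, 5), (18, 6), (18, 7), (20, 0), (20, 1), (20, 2), (20, 3), (20, 4), (20, 5), (20, 6), (20, 7), (22, 0), (22, 1), (22, 2), (22, 3), (22, 4), (22, 5), (22, 6), (22, 7), (25, 0), (25, 1), (25, 2), (25, 3), (25, 4), (25, 5), (25, 6), (25, 7), (27, 0), (27, 1), (27, 2), (27, 3), (27, 4), (27, 5), (27, 6), (27, 7), (29, 0), (29, 1), (29, 2), (29, 3), (29, 4), (29, 5), (29, 6), (29, 7), (30, 0), (30, 1), (30, 2), (30, 3), (30, 4), (30, 5), (30, 6), (30, 7)]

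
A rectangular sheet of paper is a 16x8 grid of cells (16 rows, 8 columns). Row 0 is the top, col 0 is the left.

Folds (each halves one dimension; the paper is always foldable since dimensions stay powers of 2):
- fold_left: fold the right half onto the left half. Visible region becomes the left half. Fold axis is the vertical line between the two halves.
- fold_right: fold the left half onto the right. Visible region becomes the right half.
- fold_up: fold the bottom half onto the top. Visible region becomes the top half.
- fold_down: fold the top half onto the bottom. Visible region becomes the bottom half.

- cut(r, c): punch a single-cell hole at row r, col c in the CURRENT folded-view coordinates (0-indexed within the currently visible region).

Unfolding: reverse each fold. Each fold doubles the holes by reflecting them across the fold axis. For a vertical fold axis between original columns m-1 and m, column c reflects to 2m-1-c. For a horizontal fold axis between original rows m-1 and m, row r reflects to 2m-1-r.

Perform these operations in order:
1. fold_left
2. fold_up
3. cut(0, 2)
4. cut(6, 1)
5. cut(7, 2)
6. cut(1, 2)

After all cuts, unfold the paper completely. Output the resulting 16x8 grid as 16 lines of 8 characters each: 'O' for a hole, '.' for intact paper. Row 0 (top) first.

Op 1 fold_left: fold axis v@4; visible region now rows[0,16) x cols[0,4) = 16x4
Op 2 fold_up: fold axis h@8; visible region now rows[0,8) x cols[0,4) = 8x4
Op 3 cut(0, 2): punch at orig (0,2); cuts so far [(0, 2)]; region rows[0,8) x cols[0,4) = 8x4
Op 4 cut(6, 1): punch at orig (6,1); cuts so far [(0, 2), (6, 1)]; region rows[0,8) x cols[0,4) = 8x4
Op 5 cut(7, 2): punch at orig (7,2); cuts so far [(0, 2), (6, 1), (7, 2)]; region rows[0,8) x cols[0,4) = 8x4
Op 6 cut(1, 2): punch at orig (1,2); cuts so far [(0, 2), (1, 2), (6, 1), (7, 2)]; region rows[0,8) x cols[0,4) = 8x4
Unfold 1 (reflect across h@8): 8 holes -> [(0, 2), (1, 2), (6, 1), (7, 2), (8, 2), (9, 1), (14, 2), (15, 2)]
Unfold 2 (reflect across v@4): 16 holes -> [(0, 2), (0, 5), (1, 2), (1, 5), (6, 1), (6, 6), (7, 2), (7, 5), (8, 2), (8, 5), (9, 1), (9, 6), (14, 2), (14, 5), (15, 2), (15, 5)]

Answer: ..O..O..
..O..O..
........
........
........
........
.O....O.
..O..O..
..O..O..
.O....O.
........
........
........
........
..O..O..
..O..O..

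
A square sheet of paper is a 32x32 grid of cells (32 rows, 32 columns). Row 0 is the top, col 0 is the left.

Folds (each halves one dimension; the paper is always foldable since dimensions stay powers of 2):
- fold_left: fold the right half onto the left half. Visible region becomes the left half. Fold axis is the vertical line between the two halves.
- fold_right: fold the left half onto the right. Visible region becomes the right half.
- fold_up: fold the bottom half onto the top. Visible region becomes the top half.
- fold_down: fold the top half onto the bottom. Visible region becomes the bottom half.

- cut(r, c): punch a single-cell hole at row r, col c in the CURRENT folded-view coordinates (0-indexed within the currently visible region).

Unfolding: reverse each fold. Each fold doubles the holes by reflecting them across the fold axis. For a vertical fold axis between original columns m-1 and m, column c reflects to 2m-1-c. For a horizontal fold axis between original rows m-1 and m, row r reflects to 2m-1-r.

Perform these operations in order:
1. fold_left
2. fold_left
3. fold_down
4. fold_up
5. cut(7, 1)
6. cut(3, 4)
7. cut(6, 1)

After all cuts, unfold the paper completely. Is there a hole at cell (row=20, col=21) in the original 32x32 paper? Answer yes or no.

Answer: no

Derivation:
Op 1 fold_left: fold axis v@16; visible region now rows[0,32) x cols[0,16) = 32x16
Op 2 fold_left: fold axis v@8; visible region now rows[0,32) x cols[0,8) = 32x8
Op 3 fold_down: fold axis h@16; visible region now rows[16,32) x cols[0,8) = 16x8
Op 4 fold_up: fold axis h@24; visible region now rows[16,24) x cols[0,8) = 8x8
Op 5 cut(7, 1): punch at orig (23,1); cuts so far [(23, 1)]; region rows[16,24) x cols[0,8) = 8x8
Op 6 cut(3, 4): punch at orig (19,4); cuts so far [(19, 4), (23, 1)]; region rows[16,24) x cols[0,8) = 8x8
Op 7 cut(6, 1): punch at orig (22,1); cuts so far [(19, 4), (22, 1), (23, 1)]; region rows[16,24) x cols[0,8) = 8x8
Unfold 1 (reflect across h@24): 6 holes -> [(19, 4), (22, 1), (23, 1), (24, 1), (25, 1), (28, 4)]
Unfold 2 (reflect across h@16): 12 holes -> [(3, 4), (6, 1), (7, 1), (8, 1), (9, 1), (12, 4), (19, 4), (22, 1), (23, 1), (24, 1), (25, 1), (28, 4)]
Unfold 3 (reflect across v@8): 24 holes -> [(3, 4), (3, 11), (6, 1), (6, 14), (7, 1), (7, 14), (8, 1), (8, 14), (9, 1), (9, 14), (12, 4), (12, 11), (19, 4), (19, 11), (22, 1), (22, 14), (23, 1), (23, 14), (24, 1), (24, 14), (25, 1), (25, 14), (28, 4), (28, 11)]
Unfold 4 (reflect across v@16): 48 holes -> [(3, 4), (3, 11), (3, 20), (3, 27), (6, 1), (6, 14), (6, 17), (6, 30), (7, 1), (7, 14), (7, 17), (7, 30), (8, 1), (8, 14), (8, 17), (8, 30), (9, 1), (9, 14), (9, 17), (9, 30), (12, 4), (12, 11), (12, 20), (12, 27), (19, 4), (19, 11), (19, 20), (19, 27), (22, 1), (22, 14), (22, 17), (22, 30), (23, 1), (23, 14), (23, 17), (23, 30), (24, 1), (24, 14), (24, 17), (24, 30), (25, 1), (25, 14), (25, 17), (25, 30), (28, 4), (28, 11), (28, 20), (28, 27)]
Holes: [(3, 4), (3, 11), (3, 20), (3, 27), (6, 1), (6, 14), (6, 17), (6, 30), (7, 1), (7, 14), (7, 17), (7, 30), (8, 1), (8, 14), (8, 17), (8, 30), (9, 1), (9, 14), (9, 17), (9, 30), (12, 4), (12, 11), (12, 20), (12, 27), (19, 4), (19, 11), (19, 20), (19, 27), (22, 1), (22, 14), (22, 17), (22, 30), (23, 1), (23, 14), (23, 17), (23, 30), (24, 1), (24, 14), (24, 17), (24, 30), (25, 1), (25, 14), (25, 17), (25, 30), (28, 4), (28, 11), (28, 20), (28, 27)]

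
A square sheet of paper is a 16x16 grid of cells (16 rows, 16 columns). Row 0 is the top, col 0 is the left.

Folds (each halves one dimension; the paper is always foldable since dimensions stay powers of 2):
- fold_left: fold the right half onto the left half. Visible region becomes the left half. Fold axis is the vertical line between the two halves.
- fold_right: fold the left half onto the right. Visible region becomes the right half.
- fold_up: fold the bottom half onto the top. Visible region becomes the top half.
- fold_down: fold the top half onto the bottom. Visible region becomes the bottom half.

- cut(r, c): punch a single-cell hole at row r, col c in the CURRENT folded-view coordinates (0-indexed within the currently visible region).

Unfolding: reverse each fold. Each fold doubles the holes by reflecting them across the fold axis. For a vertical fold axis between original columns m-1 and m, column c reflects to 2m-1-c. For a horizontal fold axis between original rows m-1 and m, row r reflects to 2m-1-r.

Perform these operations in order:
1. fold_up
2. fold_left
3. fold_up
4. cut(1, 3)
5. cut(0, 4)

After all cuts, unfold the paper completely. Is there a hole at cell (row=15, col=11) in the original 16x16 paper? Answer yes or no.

Answer: yes

Derivation:
Op 1 fold_up: fold axis h@8; visible region now rows[0,8) x cols[0,16) = 8x16
Op 2 fold_left: fold axis v@8; visible region now rows[0,8) x cols[0,8) = 8x8
Op 3 fold_up: fold axis h@4; visible region now rows[0,4) x cols[0,8) = 4x8
Op 4 cut(1, 3): punch at orig (1,3); cuts so far [(1, 3)]; region rows[0,4) x cols[0,8) = 4x8
Op 5 cut(0, 4): punch at orig (0,4); cuts so far [(0, 4), (1, 3)]; region rows[0,4) x cols[0,8) = 4x8
Unfold 1 (reflect across h@4): 4 holes -> [(0, 4), (1, 3), (6, 3), (7, 4)]
Unfold 2 (reflect across v@8): 8 holes -> [(0, 4), (0, 11), (1, 3), (1, 12), (6, 3), (6, 12), (7, 4), (7, 11)]
Unfold 3 (reflect across h@8): 16 holes -> [(0, 4), (0, 11), (1, 3), (1, 12), (6, 3), (6, 12), (7, 4), (7, 11), (8, 4), (8, 11), (9, 3), (9, 12), (14, 3), (14, 12), (15, 4), (15, 11)]
Holes: [(0, 4), (0, 11), (1, 3), (1, 12), (6, 3), (6, 12), (7, 4), (7, 11), (8, 4), (8, 11), (9, 3), (9, 12), (14, 3), (14, 12), (15, 4), (15, 11)]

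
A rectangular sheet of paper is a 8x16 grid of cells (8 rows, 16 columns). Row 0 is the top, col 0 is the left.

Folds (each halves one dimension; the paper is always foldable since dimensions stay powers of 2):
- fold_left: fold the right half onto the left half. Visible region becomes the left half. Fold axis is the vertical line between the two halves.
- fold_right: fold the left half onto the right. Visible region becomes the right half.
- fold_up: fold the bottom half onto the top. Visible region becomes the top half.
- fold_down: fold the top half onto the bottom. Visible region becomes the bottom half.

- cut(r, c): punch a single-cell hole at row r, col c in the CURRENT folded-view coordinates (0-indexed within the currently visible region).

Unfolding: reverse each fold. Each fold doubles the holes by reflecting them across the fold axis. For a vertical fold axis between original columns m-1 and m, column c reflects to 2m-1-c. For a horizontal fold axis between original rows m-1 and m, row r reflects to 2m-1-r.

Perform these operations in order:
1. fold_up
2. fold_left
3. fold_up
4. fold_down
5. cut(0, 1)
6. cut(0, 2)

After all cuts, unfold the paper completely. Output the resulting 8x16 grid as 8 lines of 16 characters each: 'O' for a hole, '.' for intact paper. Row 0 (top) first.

Answer: .OO..........OO.
.OO..........OO.
.OO..........OO.
.OO..........OO.
.OO..........OO.
.OO..........OO.
.OO..........OO.
.OO..........OO.

Derivation:
Op 1 fold_up: fold axis h@4; visible region now rows[0,4) x cols[0,16) = 4x16
Op 2 fold_left: fold axis v@8; visible region now rows[0,4) x cols[0,8) = 4x8
Op 3 fold_up: fold axis h@2; visible region now rows[0,2) x cols[0,8) = 2x8
Op 4 fold_down: fold axis h@1; visible region now rows[1,2) x cols[0,8) = 1x8
Op 5 cut(0, 1): punch at orig (1,1); cuts so far [(1, 1)]; region rows[1,2) x cols[0,8) = 1x8
Op 6 cut(0, 2): punch at orig (1,2); cuts so far [(1, 1), (1, 2)]; region rows[1,2) x cols[0,8) = 1x8
Unfold 1 (reflect across h@1): 4 holes -> [(0, 1), (0, 2), (1, 1), (1, 2)]
Unfold 2 (reflect across h@2): 8 holes -> [(0, 1), (0, 2), (1, 1), (1, 2), (2, 1), (2, 2), (3, 1), (3, 2)]
Unfold 3 (reflect across v@8): 16 holes -> [(0, 1), (0, 2), (0, 13), (0, 14), (1, 1), (1, 2), (1, 13), (1, 14), (2, 1), (2, 2), (2, 13), (2, 14), (3, 1), (3, 2), (3, 13), (3, 14)]
Unfold 4 (reflect across h@4): 32 holes -> [(0, 1), (0, 2), (0, 13), (0, 14), (1, 1), (1, 2), (1, 13), (1, 14), (2, 1), (2, 2), (2, 13), (2, 14), (3, 1), (3, 2), (3, 13), (3, 14), (4, 1), (4, 2), (4, 13), (4, 14), (5, 1), (5, 2), (5, 13), (5, 14), (6, 1), (6, 2), (6, 13), (6, 14), (7, 1), (7, 2), (7, 13), (7, 14)]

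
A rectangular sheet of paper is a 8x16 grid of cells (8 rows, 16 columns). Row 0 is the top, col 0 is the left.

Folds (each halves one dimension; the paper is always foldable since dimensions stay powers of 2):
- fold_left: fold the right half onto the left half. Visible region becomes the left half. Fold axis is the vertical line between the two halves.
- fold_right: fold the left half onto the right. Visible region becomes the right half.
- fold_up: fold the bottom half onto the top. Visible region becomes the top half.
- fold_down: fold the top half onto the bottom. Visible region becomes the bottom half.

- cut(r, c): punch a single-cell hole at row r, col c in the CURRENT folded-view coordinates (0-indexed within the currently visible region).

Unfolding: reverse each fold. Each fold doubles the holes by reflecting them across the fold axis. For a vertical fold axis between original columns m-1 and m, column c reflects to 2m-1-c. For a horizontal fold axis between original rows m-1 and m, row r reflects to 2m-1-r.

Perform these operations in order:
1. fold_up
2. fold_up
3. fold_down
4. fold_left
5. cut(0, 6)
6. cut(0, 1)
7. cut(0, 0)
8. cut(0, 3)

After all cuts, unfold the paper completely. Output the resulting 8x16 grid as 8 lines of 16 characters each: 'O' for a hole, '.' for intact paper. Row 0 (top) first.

Answer: OO.O..O..O..O.OO
OO.O..O..O..O.OO
OO.O..O..O..O.OO
OO.O..O..O..O.OO
OO.O..O..O..O.OO
OO.O..O..O..O.OO
OO.O..O..O..O.OO
OO.O..O..O..O.OO

Derivation:
Op 1 fold_up: fold axis h@4; visible region now rows[0,4) x cols[0,16) = 4x16
Op 2 fold_up: fold axis h@2; visible region now rows[0,2) x cols[0,16) = 2x16
Op 3 fold_down: fold axis h@1; visible region now rows[1,2) x cols[0,16) = 1x16
Op 4 fold_left: fold axis v@8; visible region now rows[1,2) x cols[0,8) = 1x8
Op 5 cut(0, 6): punch at orig (1,6); cuts so far [(1, 6)]; region rows[1,2) x cols[0,8) = 1x8
Op 6 cut(0, 1): punch at orig (1,1); cuts so far [(1, 1), (1, 6)]; region rows[1,2) x cols[0,8) = 1x8
Op 7 cut(0, 0): punch at orig (1,0); cuts so far [(1, 0), (1, 1), (1, 6)]; region rows[1,2) x cols[0,8) = 1x8
Op 8 cut(0, 3): punch at orig (1,3); cuts so far [(1, 0), (1, 1), (1, 3), (1, 6)]; region rows[1,2) x cols[0,8) = 1x8
Unfold 1 (reflect across v@8): 8 holes -> [(1, 0), (1, 1), (1, 3), (1, 6), (1, 9), (1, 12), (1, 14), (1, 15)]
Unfold 2 (reflect across h@1): 16 holes -> [(0, 0), (0, 1), (0, 3), (0, 6), (0, 9), (0, 12), (0, 14), (0, 15), (1, 0), (1, 1), (1, 3), (1, 6), (1, 9), (1, 12), (1, 14), (1, 15)]
Unfold 3 (reflect across h@2): 32 holes -> [(0, 0), (0, 1), (0, 3), (0, 6), (0, 9), (0, 12), (0, 14), (0, 15), (1, 0), (1, 1), (1, 3), (1, 6), (1, 9), (1, 12), (1, 14), (1, 15), (2, 0), (2, 1), (2, 3), (2, 6), (2, 9), (2, 12), (2, 14), (2, 15), (3, 0), (3, 1), (3, 3), (3, 6), (3, 9), (3, 12), (3, 14), (3, 15)]
Unfold 4 (reflect across h@4): 64 holes -> [(0, 0), (0, 1), (0, 3), (0, 6), (0, 9), (0, 12), (0, 14), (0, 15), (1, 0), (1, 1), (1, 3), (1, 6), (1, 9), (1, 12), (1, 14), (1, 15), (2, 0), (2, 1), (2, 3), (2, 6), (2, 9), (2, 12), (2, 14), (2, 15), (3, 0), (3, 1), (3, 3), (3, 6), (3, 9), (3, 12), (3, 14), (3, 15), (4, 0), (4, 1), (4, 3), (4, 6), (4, 9), (4, 12), (4, 14), (4, 15), (5, 0), (5, 1), (5, 3), (5, 6), (5, 9), (5, 12), (5, 14), (5, 15), (6, 0), (6, 1), (6, 3), (6, 6), (6, 9), (6, 12), (6, 14), (6, 15), (7, 0), (7, 1), (7, 3), (7, 6), (7, 9), (7, 12), (7, 14), (7, 15)]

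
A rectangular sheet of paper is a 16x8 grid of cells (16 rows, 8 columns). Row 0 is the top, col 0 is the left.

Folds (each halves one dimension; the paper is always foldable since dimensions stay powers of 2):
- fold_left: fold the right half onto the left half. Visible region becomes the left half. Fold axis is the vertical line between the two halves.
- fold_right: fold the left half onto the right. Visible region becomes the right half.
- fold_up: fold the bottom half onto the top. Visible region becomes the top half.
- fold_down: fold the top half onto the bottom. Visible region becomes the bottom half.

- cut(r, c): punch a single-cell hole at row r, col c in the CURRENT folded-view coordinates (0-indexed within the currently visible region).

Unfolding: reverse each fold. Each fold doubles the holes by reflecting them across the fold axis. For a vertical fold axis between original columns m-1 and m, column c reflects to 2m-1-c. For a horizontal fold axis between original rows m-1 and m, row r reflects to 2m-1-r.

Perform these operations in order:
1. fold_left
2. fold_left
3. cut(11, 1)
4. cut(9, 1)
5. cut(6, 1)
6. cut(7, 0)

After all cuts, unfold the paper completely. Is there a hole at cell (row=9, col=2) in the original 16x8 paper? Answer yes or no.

Op 1 fold_left: fold axis v@4; visible region now rows[0,16) x cols[0,4) = 16x4
Op 2 fold_left: fold axis v@2; visible region now rows[0,16) x cols[0,2) = 16x2
Op 3 cut(11, 1): punch at orig (11,1); cuts so far [(11, 1)]; region rows[0,16) x cols[0,2) = 16x2
Op 4 cut(9, 1): punch at orig (9,1); cuts so far [(9, 1), (11, 1)]; region rows[0,16) x cols[0,2) = 16x2
Op 5 cut(6, 1): punch at orig (6,1); cuts so far [(6, 1), (9, 1), (11, 1)]; region rows[0,16) x cols[0,2) = 16x2
Op 6 cut(7, 0): punch at orig (7,0); cuts so far [(6, 1), (7, 0), (9, 1), (11, 1)]; region rows[0,16) x cols[0,2) = 16x2
Unfold 1 (reflect across v@2): 8 holes -> [(6, 1), (6, 2), (7, 0), (7, 3), (9, 1), (9, 2), (11, 1), (11, 2)]
Unfold 2 (reflect across v@4): 16 holes -> [(6, 1), (6, 2), (6, 5), (6, 6), (7, 0), (7, 3), (7, 4), (7, 7), (9, 1), (9, 2), (9, 5), (9, 6), (11, 1), (11, 2), (11, 5), (11, 6)]
Holes: [(6, 1), (6, 2), (6, 5), (6, 6), (7, 0), (7, 3), (7, 4), (7, 7), (9, 1), (9, 2), (9, 5), (9, 6), (11, 1), (11, 2), (11, 5), (11, 6)]

Answer: yes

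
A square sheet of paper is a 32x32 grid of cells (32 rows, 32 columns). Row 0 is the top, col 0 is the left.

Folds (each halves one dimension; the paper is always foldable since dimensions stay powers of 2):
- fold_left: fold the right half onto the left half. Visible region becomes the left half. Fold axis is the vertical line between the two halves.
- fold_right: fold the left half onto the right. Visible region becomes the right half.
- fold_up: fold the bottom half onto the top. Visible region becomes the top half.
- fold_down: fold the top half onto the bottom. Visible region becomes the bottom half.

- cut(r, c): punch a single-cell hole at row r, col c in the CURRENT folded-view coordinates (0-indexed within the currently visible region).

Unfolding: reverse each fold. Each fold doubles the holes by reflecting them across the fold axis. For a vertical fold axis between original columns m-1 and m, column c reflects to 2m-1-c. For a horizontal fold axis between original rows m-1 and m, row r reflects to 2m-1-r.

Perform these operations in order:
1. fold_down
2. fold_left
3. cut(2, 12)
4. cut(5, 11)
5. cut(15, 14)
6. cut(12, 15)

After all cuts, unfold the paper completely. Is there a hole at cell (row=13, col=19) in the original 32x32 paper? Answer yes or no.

Answer: yes

Derivation:
Op 1 fold_down: fold axis h@16; visible region now rows[16,32) x cols[0,32) = 16x32
Op 2 fold_left: fold axis v@16; visible region now rows[16,32) x cols[0,16) = 16x16
Op 3 cut(2, 12): punch at orig (18,12); cuts so far [(18, 12)]; region rows[16,32) x cols[0,16) = 16x16
Op 4 cut(5, 11): punch at orig (21,11); cuts so far [(18, 12), (21, 11)]; region rows[16,32) x cols[0,16) = 16x16
Op 5 cut(15, 14): punch at orig (31,14); cuts so far [(18, 12), (21, 11), (31, 14)]; region rows[16,32) x cols[0,16) = 16x16
Op 6 cut(12, 15): punch at orig (28,15); cuts so far [(18, 12), (21, 11), (28, 15), (31, 14)]; region rows[16,32) x cols[0,16) = 16x16
Unfold 1 (reflect across v@16): 8 holes -> [(18, 12), (18, 19), (21, 11), (21, 20), (28, 15), (28, 16), (31, 14), (31, 17)]
Unfold 2 (reflect across h@16): 16 holes -> [(0, 14), (0, 17), (3, 15), (3, 16), (10, 11), (10, 20), (13, 12), (13, 19), (18, 12), (18, 19), (21, 11), (21, 20), (28, 15), (28, 16), (31, 14), (31, 17)]
Holes: [(0, 14), (0, 17), (3, 15), (3, 16), (10, 11), (10, 20), (13, 12), (13, 19), (18, 12), (18, 19), (21, 11), (21, 20), (28, 15), (28, 16), (31, 14), (31, 17)]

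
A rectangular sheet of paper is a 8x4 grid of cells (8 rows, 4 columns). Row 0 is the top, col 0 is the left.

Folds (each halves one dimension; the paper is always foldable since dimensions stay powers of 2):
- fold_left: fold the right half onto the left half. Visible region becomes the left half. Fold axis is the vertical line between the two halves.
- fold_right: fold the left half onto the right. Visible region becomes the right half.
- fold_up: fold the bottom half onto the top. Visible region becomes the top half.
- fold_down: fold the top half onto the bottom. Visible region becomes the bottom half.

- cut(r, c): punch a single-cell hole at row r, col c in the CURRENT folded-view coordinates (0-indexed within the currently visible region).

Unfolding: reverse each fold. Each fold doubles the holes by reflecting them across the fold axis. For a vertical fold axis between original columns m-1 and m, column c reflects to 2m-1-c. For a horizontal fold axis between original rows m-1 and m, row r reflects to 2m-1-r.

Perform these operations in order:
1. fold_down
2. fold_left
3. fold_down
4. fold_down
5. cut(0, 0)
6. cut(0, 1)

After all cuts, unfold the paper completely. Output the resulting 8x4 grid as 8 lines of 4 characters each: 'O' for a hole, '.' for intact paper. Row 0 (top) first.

Op 1 fold_down: fold axis h@4; visible region now rows[4,8) x cols[0,4) = 4x4
Op 2 fold_left: fold axis v@2; visible region now rows[4,8) x cols[0,2) = 4x2
Op 3 fold_down: fold axis h@6; visible region now rows[6,8) x cols[0,2) = 2x2
Op 4 fold_down: fold axis h@7; visible region now rows[7,8) x cols[0,2) = 1x2
Op 5 cut(0, 0): punch at orig (7,0); cuts so far [(7, 0)]; region rows[7,8) x cols[0,2) = 1x2
Op 6 cut(0, 1): punch at orig (7,1); cuts so far [(7, 0), (7, 1)]; region rows[7,8) x cols[0,2) = 1x2
Unfold 1 (reflect across h@7): 4 holes -> [(6, 0), (6, 1), (7, 0), (7, 1)]
Unfold 2 (reflect across h@6): 8 holes -> [(4, 0), (4, 1), (5, 0), (5, 1), (6, 0), (6, 1), (7, 0), (7, 1)]
Unfold 3 (reflect across v@2): 16 holes -> [(4, 0), (4, 1), (4, 2), (4, 3), (5, 0), (5, 1), (5, 2), (5, 3), (6, 0), (6, 1), (6, 2), (6, 3), (7, 0), (7, 1), (7, 2), (7, 3)]
Unfold 4 (reflect across h@4): 32 holes -> [(0, 0), (0, 1), (0, 2), (0, 3), (1, 0), (1, 1), (1, 2), (1, 3), (2, 0), (2, 1), (2, 2), (2, 3), (3, 0), (3, 1), (3, 2), (3, 3), (4, 0), (4, 1), (4, 2), (4, 3), (5, 0), (5, 1), (5, 2), (5, 3), (6, 0), (6, 1), (6, 2), (6, 3), (7, 0), (7, 1), (7, 2), (7, 3)]

Answer: OOOO
OOOO
OOOO
OOOO
OOOO
OOOO
OOOO
OOOO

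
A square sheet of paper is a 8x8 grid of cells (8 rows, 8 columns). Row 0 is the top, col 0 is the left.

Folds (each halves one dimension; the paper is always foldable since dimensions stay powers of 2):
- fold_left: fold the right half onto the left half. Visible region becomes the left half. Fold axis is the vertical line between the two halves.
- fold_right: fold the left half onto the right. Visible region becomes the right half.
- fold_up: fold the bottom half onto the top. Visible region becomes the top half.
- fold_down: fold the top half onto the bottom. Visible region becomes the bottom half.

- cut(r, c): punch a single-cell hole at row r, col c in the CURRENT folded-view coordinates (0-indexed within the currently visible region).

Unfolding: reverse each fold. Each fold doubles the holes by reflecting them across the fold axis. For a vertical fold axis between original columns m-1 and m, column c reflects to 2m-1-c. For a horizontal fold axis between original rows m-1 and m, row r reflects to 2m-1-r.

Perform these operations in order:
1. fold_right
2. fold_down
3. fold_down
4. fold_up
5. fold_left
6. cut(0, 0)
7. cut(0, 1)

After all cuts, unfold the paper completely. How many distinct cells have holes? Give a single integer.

Op 1 fold_right: fold axis v@4; visible region now rows[0,8) x cols[4,8) = 8x4
Op 2 fold_down: fold axis h@4; visible region now rows[4,8) x cols[4,8) = 4x4
Op 3 fold_down: fold axis h@6; visible region now rows[6,8) x cols[4,8) = 2x4
Op 4 fold_up: fold axis h@7; visible region now rows[6,7) x cols[4,8) = 1x4
Op 5 fold_left: fold axis v@6; visible region now rows[6,7) x cols[4,6) = 1x2
Op 6 cut(0, 0): punch at orig (6,4); cuts so far [(6, 4)]; region rows[6,7) x cols[4,6) = 1x2
Op 7 cut(0, 1): punch at orig (6,5); cuts so far [(6, 4), (6, 5)]; region rows[6,7) x cols[4,6) = 1x2
Unfold 1 (reflect across v@6): 4 holes -> [(6, 4), (6, 5), (6, 6), (6, 7)]
Unfold 2 (reflect across h@7): 8 holes -> [(6, 4), (6, 5), (6, 6), (6, 7), (7, 4), (7, 5), (7, 6), (7, 7)]
Unfold 3 (reflect across h@6): 16 holes -> [(4, 4), (4, 5), (4, 6), (4, 7), (5, 4), (5, 5), (5, 6), (5, 7), (6, 4), (6, 5), (6, 6), (6, 7), (7, 4), (7, 5), (7, 6), (7, 7)]
Unfold 4 (reflect across h@4): 32 holes -> [(0, 4), (0, 5), (0, 6), (0, 7), (1, 4), (1, 5), (1, 6), (1, 7), (2, 4), (2, 5), (2, 6), (2, 7), (3, 4), (3, 5), (3, 6), (3, 7), (4, 4), (4, 5), (4, 6), (4, 7), (5, 4), (5, 5), (5, 6), (5, 7), (6, 4), (6, 5), (6, 6), (6, 7), (7, 4), (7, 5), (7, 6), (7, 7)]
Unfold 5 (reflect across v@4): 64 holes -> [(0, 0), (0, 1), (0, 2), (0, 3), (0, 4), (0, 5), (0, 6), (0, 7), (1, 0), (1, 1), (1, 2), (1, 3), (1, 4), (1, 5), (1, 6), (1, 7), (2, 0), (2, 1), (2, 2), (2, 3), (2, 4), (2, 5), (2, 6), (2, 7), (3, 0), (3, 1), (3, 2), (3, 3), (3, 4), (3, 5), (3, 6), (3, 7), (4, 0), (4, 1), (4, 2), (4, 3), (4, 4), (4, 5), (4, 6), (4, 7), (5, 0), (5, 1), (5, 2), (5, 3), (5, 4), (5, 5), (5, 6), (5, 7), (6, 0), (6, 1), (6, 2), (6, 3), (6, 4), (6, 5), (6, 6), (6, 7), (7, 0), (7, 1), (7, 2), (7, 3), (7, 4), (7, 5), (7, 6), (7, 7)]

Answer: 64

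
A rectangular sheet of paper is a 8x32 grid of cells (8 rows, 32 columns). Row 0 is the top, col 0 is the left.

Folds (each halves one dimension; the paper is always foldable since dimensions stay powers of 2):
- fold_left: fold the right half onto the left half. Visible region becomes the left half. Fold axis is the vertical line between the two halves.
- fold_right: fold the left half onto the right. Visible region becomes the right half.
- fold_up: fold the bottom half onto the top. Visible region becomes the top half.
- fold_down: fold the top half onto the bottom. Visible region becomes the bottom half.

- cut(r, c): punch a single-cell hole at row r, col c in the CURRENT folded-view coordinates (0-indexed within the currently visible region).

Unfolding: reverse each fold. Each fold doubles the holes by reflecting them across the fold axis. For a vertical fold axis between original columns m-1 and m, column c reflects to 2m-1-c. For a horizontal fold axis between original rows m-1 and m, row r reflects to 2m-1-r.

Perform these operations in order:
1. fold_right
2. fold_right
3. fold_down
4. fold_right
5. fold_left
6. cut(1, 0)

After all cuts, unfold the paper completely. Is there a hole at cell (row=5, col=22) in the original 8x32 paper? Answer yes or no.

Answer: no

Derivation:
Op 1 fold_right: fold axis v@16; visible region now rows[0,8) x cols[16,32) = 8x16
Op 2 fold_right: fold axis v@24; visible region now rows[0,8) x cols[24,32) = 8x8
Op 3 fold_down: fold axis h@4; visible region now rows[4,8) x cols[24,32) = 4x8
Op 4 fold_right: fold axis v@28; visible region now rows[4,8) x cols[28,32) = 4x4
Op 5 fold_left: fold axis v@30; visible region now rows[4,8) x cols[28,30) = 4x2
Op 6 cut(1, 0): punch at orig (5,28); cuts so far [(5, 28)]; region rows[4,8) x cols[28,30) = 4x2
Unfold 1 (reflect across v@30): 2 holes -> [(5, 28), (5, 31)]
Unfold 2 (reflect across v@28): 4 holes -> [(5, 24), (5, 27), (5, 28), (5, 31)]
Unfold 3 (reflect across h@4): 8 holes -> [(2, 24), (2, 27), (2, 28), (2, 31), (5, 24), (5, 27), (5, 28), (5, 31)]
Unfold 4 (reflect across v@24): 16 holes -> [(2, 16), (2, 19), (2, 20), (2, 23), (2, 24), (2, 27), (2, 28), (2, 31), (5, 16), (5, 19), (5, 20), (5, 23), (5, 24), (5, 27), (5, 28), (5, 31)]
Unfold 5 (reflect across v@16): 32 holes -> [(2, 0), (2, 3), (2, 4), (2, 7), (2, 8), (2, 11), (2, 12), (2, 15), (2, 16), (2, 19), (2, 20), (2, 23), (2, 24), (2, 27), (2, 28), (2, 31), (5, 0), (5, 3), (5, 4), (5, 7), (5, 8), (5, 11), (5, 12), (5, 15), (5, 16), (5, 19), (5, 20), (5, 23), (5, 24), (5, 27), (5, 28), (5, 31)]
Holes: [(2, 0), (2, 3), (2, 4), (2, 7), (2, 8), (2, 11), (2, 12), (2, 15), (2, 16), (2, 19), (2, 20), (2, 23), (2, 24), (2, 27), (2, 28), (2, 31), (5, 0), (5, 3), (5, 4), (5, 7), (5, 8), (5, 11), (5, 12), (5, 15), (5, 16), (5, 19), (5, 20), (5, 23), (5, 24), (5, 27), (5, 28), (5, 31)]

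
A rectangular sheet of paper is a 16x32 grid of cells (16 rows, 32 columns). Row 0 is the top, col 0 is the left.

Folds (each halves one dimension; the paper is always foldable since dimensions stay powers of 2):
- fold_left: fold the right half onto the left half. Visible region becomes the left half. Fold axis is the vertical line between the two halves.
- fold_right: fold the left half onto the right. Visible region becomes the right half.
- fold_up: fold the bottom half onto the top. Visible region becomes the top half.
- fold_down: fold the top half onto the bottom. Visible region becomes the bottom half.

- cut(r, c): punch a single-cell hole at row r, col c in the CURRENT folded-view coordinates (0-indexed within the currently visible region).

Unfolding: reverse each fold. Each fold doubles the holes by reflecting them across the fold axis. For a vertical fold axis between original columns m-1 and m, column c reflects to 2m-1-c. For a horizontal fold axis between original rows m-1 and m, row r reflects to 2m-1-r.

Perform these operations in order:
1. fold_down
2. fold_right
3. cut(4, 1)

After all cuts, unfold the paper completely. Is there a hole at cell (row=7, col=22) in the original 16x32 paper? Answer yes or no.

Op 1 fold_down: fold axis h@8; visible region now rows[8,16) x cols[0,32) = 8x32
Op 2 fold_right: fold axis v@16; visible region now rows[8,16) x cols[16,32) = 8x16
Op 3 cut(4, 1): punch at orig (12,17); cuts so far [(12, 17)]; region rows[8,16) x cols[16,32) = 8x16
Unfold 1 (reflect across v@16): 2 holes -> [(12, 14), (12, 17)]
Unfold 2 (reflect across h@8): 4 holes -> [(3, 14), (3, 17), (12, 14), (12, 17)]
Holes: [(3, 14), (3, 17), (12, 14), (12, 17)]

Answer: no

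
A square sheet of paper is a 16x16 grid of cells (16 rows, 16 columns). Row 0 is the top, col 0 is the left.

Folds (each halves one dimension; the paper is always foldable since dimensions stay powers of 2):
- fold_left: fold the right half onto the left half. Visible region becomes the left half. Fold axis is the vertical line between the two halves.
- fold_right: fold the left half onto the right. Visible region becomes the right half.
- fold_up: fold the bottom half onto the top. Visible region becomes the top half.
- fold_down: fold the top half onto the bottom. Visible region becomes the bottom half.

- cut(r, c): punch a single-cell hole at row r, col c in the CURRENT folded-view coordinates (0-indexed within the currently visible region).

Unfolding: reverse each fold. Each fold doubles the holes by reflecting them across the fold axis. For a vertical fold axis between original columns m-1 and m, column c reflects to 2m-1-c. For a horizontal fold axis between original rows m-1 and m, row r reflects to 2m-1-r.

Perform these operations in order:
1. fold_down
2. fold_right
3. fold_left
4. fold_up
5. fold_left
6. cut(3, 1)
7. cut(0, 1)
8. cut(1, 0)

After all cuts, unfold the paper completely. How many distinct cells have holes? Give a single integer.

Op 1 fold_down: fold axis h@8; visible region now rows[8,16) x cols[0,16) = 8x16
Op 2 fold_right: fold axis v@8; visible region now rows[8,16) x cols[8,16) = 8x8
Op 3 fold_left: fold axis v@12; visible region now rows[8,16) x cols[8,12) = 8x4
Op 4 fold_up: fold axis h@12; visible region now rows[8,12) x cols[8,12) = 4x4
Op 5 fold_left: fold axis v@10; visible region now rows[8,12) x cols[8,10) = 4x2
Op 6 cut(3, 1): punch at orig (11,9); cuts so far [(11, 9)]; region rows[8,12) x cols[8,10) = 4x2
Op 7 cut(0, 1): punch at orig (8,9); cuts so far [(8, 9), (11, 9)]; region rows[8,12) x cols[8,10) = 4x2
Op 8 cut(1, 0): punch at orig (9,8); cuts so far [(8, 9), (9, 8), (11, 9)]; region rows[8,12) x cols[8,10) = 4x2
Unfold 1 (reflect across v@10): 6 holes -> [(8, 9), (8, 10), (9, 8), (9, 11), (11, 9), (11, 10)]
Unfold 2 (reflect across h@12): 12 holes -> [(8, 9), (8, 10), (9, 8), (9, 11), (11, 9), (11, 10), (12, 9), (12, 10), (14, 8), (14, 11), (15, 9), (15, 10)]
Unfold 3 (reflect across v@12): 24 holes -> [(8, 9), (8, 10), (8, 13), (8, 14), (9, 8), (9, 11), (9, 12), (9, 15), (11, 9), (11, 10), (11, 13), (11, 14), (12, 9), (12, 10), (12, 13), (12, 14), (14, 8), (14, 11), (14, 12), (14, 15), (15, 9), (15, 10), (15, 13), (15, 14)]
Unfold 4 (reflect across v@8): 48 holes -> [(8, 1), (8, 2), (8, 5), (8, 6), (8, 9), (8, 10), (8, 13), (8, 14), (9, 0), (9, 3), (9, 4), (9, 7), (9, 8), (9, 11), (9, 12), (9, 15), (11, 1), (11, 2), (11, 5), (11, 6), (11, 9), (11, 10), (11, 13), (11, 14), (12, 1), (12, 2), (12, 5), (12, 6), (12, 9), (12, 10), (12, 13), (12, 14), (14, 0), (14, 3), (14, 4), (14, 7), (14, 8), (14, 11), (14, 12), (14, 15), (15, 1), (15, 2), (15, 5), (15, 6), (15, 9), (15, 10), (15, 13), (15, 14)]
Unfold 5 (reflect across h@8): 96 holes -> [(0, 1), (0, 2), (0, 5), (0, 6), (0, 9), (0, 10), (0, 13), (0, 14), (1, 0), (1, 3), (1, 4), (1, 7), (1, 8), (1, 11), (1, 12), (1, 15), (3, 1), (3, 2), (3, 5), (3, 6), (3, 9), (3, 10), (3, 13), (3, 14), (4, 1), (4, 2), (4, 5), (4, 6), (4, 9), (4, 10), (4, 13), (4, 14), (6, 0), (6, 3), (6, 4), (6, 7), (6, 8), (6, 11), (6, 12), (6, 15), (7, 1), (7, 2), (7, 5), (7, 6), (7, 9), (7, 10), (7, 13), (7, 14), (8, 1), (8, 2), (8, 5), (8, 6), (8, 9), (8, 10), (8, 13), (8, 14), (9, 0), (9, 3), (9, 4), (9, 7), (9, 8), (9, 11), (9, 12), (9, 15), (11, 1), (11, 2), (11, 5), (11, 6), (11, 9), (11, 10), (11, 13), (11, 14), (12, 1), (12, 2), (12, 5), (12, 6), (12, 9), (12, 10), (12, 13), (12, 14), (14, 0), (14, 3), (14, 4), (14, 7), (14, 8), (14, 11), (14, 12), (14, 15), (15, 1), (15, 2), (15, 5), (15, 6), (15, 9), (15, 10), (15, 13), (15, 14)]

Answer: 96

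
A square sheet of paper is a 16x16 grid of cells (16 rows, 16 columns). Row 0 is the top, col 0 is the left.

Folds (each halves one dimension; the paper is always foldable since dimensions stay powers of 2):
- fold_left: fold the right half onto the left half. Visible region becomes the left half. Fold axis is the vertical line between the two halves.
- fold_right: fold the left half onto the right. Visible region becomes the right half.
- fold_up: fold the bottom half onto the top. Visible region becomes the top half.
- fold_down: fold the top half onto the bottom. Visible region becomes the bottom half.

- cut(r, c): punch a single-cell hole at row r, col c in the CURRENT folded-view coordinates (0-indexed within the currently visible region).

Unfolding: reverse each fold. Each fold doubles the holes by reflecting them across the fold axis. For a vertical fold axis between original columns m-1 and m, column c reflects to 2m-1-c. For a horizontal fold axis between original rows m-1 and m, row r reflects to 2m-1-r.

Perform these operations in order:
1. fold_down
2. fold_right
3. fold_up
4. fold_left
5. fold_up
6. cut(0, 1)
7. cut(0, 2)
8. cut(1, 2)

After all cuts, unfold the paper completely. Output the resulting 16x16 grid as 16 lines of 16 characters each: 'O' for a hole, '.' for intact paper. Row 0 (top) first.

Op 1 fold_down: fold axis h@8; visible region now rows[8,16) x cols[0,16) = 8x16
Op 2 fold_right: fold axis v@8; visible region now rows[8,16) x cols[8,16) = 8x8
Op 3 fold_up: fold axis h@12; visible region now rows[8,12) x cols[8,16) = 4x8
Op 4 fold_left: fold axis v@12; visible region now rows[8,12) x cols[8,12) = 4x4
Op 5 fold_up: fold axis h@10; visible region now rows[8,10) x cols[8,12) = 2x4
Op 6 cut(0, 1): punch at orig (8,9); cuts so far [(8, 9)]; region rows[8,10) x cols[8,12) = 2x4
Op 7 cut(0, 2): punch at orig (8,10); cuts so far [(8, 9), (8, 10)]; region rows[8,10) x cols[8,12) = 2x4
Op 8 cut(1, 2): punch at orig (9,10); cuts so far [(8, 9), (8, 10), (9, 10)]; region rows[8,10) x cols[8,12) = 2x4
Unfold 1 (reflect across h@10): 6 holes -> [(8, 9), (8, 10), (9, 10), (10, 10), (11, 9), (11, 10)]
Unfold 2 (reflect across v@12): 12 holes -> [(8, 9), (8, 10), (8, 13), (8, 14), (9, 10), (9, 13), (10, 10), (10, 13), (11, 9), (11, 10), (11, 13), (11, 14)]
Unfold 3 (reflect across h@12): 24 holes -> [(8, 9), (8, 10), (8, 13), (8, 14), (9, 10), (9, 13), (10, 10), (10, 13), (11, 9), (11, 10), (11, 13), (11, 14), (12, 9), (12, 10), (12, 13), (12, 14), (13, 10), (13, 13), (14, 10), (14, 13), (15, 9), (15, 10), (15, 13), (15, 14)]
Unfold 4 (reflect across v@8): 48 holes -> [(8, 1), (8, 2), (8, 5), (8, 6), (8, 9), (8, 10), (8, 13), (8, 14), (9, 2), (9, 5), (9, 10), (9, 13), (10, 2), (10, 5), (10, 10), (10, 13), (11, 1), (11, 2), (11, 5), (11, 6), (11, 9), (11, 10), (11, 13), (11, 14), (12, 1), (12, 2), (12, 5), (12, 6), (12, 9), (12, 10), (12, 13), (12, 14), (13, 2), (13, 5), (13, 10), (13, 13), (14, 2), (14, 5), (14, 10), (14, 13), (15, 1), (15, 2), (15, 5), (15, 6), (15, 9), (15, 10), (15, 13), (15, 14)]
Unfold 5 (reflect across h@8): 96 holes -> [(0, 1), (0, 2), (0, 5), (0, 6), (0, 9), (0, 10), (0, 13), (0, 14), (1, 2), (1, 5), (1, 10), (1, 13), (2, 2), (2, 5), (2, 10), (2, 13), (3, 1), (3, 2), (3, 5), (3, 6), (3, 9), (3, 10), (3, 13), (3, 14), (4, 1), (4, 2), (4, 5), (4, 6), (4, 9), (4, 10), (4, 13), (4, 14), (5, 2), (5, 5), (5, 10), (5, 13), (6, 2), (6, 5), (6, 10), (6, 13), (7, 1), (7, 2), (7, 5), (7, 6), (7, 9), (7, 10), (7, 13), (7, 14), (8, 1), (8, 2), (8, 5), (8, 6), (8, 9), (8, 10), (8, 13), (8, 14), (9, 2), (9, 5), (9, 10), (9, 13), (10, 2), (10, 5), (10, 10), (10, 13), (11, 1), (11, 2), (11, 5), (11, 6), (11, 9), (11, 10), (11, 13), (11, 14), (12, 1), (12, 2), (12, 5), (12, 6), (12, 9), (12, 10), (12, 13), (12, 14), (13, 2), (13, 5), (13, 10), (13, 13), (14, 2), (14, 5), (14, 10), (14, 13), (15, 1), (15, 2), (15, 5), (15, 6), (15, 9), (15, 10), (15, 13), (15, 14)]

Answer: .OO..OO..OO..OO.
..O..O....O..O..
..O..O....O..O..
.OO..OO..OO..OO.
.OO..OO..OO..OO.
..O..O....O..O..
..O..O....O..O..
.OO..OO..OO..OO.
.OO..OO..OO..OO.
..O..O....O..O..
..O..O....O..O..
.OO..OO..OO..OO.
.OO..OO..OO..OO.
..O..O....O..O..
..O..O....O..O..
.OO..OO..OO..OO.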